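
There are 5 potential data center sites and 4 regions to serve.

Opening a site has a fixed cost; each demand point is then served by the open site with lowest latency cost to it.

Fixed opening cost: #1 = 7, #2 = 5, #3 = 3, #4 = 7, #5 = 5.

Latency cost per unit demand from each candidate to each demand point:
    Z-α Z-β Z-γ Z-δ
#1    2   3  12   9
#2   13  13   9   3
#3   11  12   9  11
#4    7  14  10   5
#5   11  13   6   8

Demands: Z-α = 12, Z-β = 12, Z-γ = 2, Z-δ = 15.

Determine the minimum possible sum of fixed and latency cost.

134

Open {#1, #2, #5}: assign each demand point to its cheapest open site.
  Z-α→#1 12×2=24, Z-β→#1 12×3=36, Z-γ→#5 2×6=12, Z-δ→#2 15×3=45
  latency cost 117, fixed 17 → total 134.
Compare {#1, #2}: latency cost 123 + fixed 12 = 135.
Compare {#1, #2, #3, #5}: latency cost 117 + fixed 20 = 137.
Compare {#1, #2, #3}: latency cost 123 + fixed 15 = 138.
All other subsets cost ≥ 135. Minimum total cost: 134.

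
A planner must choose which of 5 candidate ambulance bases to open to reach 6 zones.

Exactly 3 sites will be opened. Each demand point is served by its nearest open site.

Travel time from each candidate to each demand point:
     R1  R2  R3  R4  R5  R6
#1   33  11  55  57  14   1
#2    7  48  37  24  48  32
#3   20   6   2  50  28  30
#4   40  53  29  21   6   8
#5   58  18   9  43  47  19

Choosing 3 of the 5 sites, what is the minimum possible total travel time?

Open {#2, #3, #4}.
  R1→#2 7, R2→#3 6, R3→#3 2, R4→#4 21, R5→#4 6, R6→#4 8  ⇒ total 50.
Compare {#1, #2, #3}: total 54.
Compare {#1, #3, #4}: total 56.
No size-3 selection does better; minimum is 50.

50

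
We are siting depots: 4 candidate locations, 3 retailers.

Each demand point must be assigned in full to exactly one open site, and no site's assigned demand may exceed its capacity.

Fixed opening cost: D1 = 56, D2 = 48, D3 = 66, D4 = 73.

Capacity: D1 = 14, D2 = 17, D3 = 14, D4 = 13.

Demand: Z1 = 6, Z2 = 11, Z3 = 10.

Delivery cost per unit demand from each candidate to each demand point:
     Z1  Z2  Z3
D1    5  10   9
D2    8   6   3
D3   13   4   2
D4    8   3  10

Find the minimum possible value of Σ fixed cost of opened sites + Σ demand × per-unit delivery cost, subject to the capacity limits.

232

Open {D2, D4}; cheapest assignment that respects the capacities:
  D2 (cap 17, load 16): Z1, Z3 — cost 6×8 + 10×3 = 78
  D4 (cap 13, load 11): Z2 — cost 11×3 = 33
  Shipping 111, fixed 121 → total 232.
  Any other capacity-feasible assignment to {D2, D4} ships for at least 111.
Compare {D2, D3}: its best feasible assignment gives total 236.
Compare {D1, D2, D4}: its best feasible assignment gives total 270.
Every other set of open sites that can feasibly serve all demand totals ≥ 236 even under its best assignment. Minimum: 232.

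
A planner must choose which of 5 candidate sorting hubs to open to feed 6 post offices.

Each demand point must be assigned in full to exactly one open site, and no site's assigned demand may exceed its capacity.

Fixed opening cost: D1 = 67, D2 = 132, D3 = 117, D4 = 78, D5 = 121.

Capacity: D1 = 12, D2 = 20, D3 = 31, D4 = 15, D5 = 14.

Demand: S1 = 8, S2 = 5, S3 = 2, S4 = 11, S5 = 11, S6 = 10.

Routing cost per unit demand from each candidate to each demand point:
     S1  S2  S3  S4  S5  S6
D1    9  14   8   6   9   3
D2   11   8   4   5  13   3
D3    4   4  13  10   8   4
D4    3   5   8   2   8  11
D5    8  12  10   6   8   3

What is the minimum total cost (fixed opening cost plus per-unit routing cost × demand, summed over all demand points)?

Open {D1, D3, D4}; cheapest assignment that respects the capacities:
  D1 (cap 12, load 12): S3, S6 — cost 2×8 + 10×3 = 46
  D3 (cap 31, load 24): S1, S2, S5 — cost 8×4 + 5×4 + 11×8 = 140
  D4 (cap 15, load 11): S4 — cost 11×2 = 22
  Shipping 208, fixed 262 → total 470.
  Any other capacity-feasible assignment to {D1, D3, D4} ships for at least 208.
Compare {D2, D3}: its best feasible assignment gives total 512.
Compare {D3, D4, D5}: its best feasible assignment gives total 524.
Every other set of open sites that can feasibly serve all demand totals ≥ 512 even under its best assignment. Minimum: 470.

470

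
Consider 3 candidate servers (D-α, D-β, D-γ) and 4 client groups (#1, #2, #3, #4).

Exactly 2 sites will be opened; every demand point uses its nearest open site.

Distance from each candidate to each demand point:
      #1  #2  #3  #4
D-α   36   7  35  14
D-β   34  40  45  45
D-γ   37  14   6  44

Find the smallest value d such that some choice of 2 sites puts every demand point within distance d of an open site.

Open {D-α, D-β}.
  Farthest demand point is #3 at distance 35 (to D-α); all others are ≤ 35.
With {D-α, D-γ} the worst case is 36.
With {D-β, D-γ} the worst case is 44.
No size-2 selection achieves below 35.

35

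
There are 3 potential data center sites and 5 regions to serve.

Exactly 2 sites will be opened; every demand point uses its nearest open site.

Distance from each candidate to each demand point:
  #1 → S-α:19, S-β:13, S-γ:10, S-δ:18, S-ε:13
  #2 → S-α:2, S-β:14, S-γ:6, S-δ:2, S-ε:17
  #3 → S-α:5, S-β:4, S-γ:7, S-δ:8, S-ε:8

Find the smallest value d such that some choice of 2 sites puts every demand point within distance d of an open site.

Open {#1, #3}.
  Farthest demand point is S-δ at distance 8 (to #3); all others are ≤ 8.
With {#2, #3} the worst case is 8.
With {#1, #2} the worst case is 13.
No size-2 selection achieves below 8.

8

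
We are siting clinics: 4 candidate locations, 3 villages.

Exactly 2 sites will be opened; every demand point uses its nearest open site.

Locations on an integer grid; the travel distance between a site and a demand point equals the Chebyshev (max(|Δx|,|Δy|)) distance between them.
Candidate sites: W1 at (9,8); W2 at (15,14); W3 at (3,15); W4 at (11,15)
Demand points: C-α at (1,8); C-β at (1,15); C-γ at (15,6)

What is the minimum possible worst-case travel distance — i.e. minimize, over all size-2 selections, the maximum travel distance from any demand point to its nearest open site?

Open {W1, W3}.
  Farthest demand point is C-α at travel distance 7 (to W3); all others are ≤ 7.
With {W1, W2} the worst case is 8.
With {W1, W4} the worst case is 8.
No size-2 selection achieves below 7.

7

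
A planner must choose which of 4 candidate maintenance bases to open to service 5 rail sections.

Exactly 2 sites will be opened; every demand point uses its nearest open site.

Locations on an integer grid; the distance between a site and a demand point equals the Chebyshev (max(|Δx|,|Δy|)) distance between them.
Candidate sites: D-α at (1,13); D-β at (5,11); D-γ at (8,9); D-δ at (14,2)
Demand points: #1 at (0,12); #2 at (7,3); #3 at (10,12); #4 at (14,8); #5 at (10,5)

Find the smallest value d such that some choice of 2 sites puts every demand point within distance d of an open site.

Open {D-α, D-γ}.
  Farthest demand point is #2 at distance 6 (to D-γ); all others are ≤ 6.
With {D-β, D-γ} the worst case is 6.
With {D-β, D-δ} the worst case is 7.
No size-2 selection achieves below 6.

6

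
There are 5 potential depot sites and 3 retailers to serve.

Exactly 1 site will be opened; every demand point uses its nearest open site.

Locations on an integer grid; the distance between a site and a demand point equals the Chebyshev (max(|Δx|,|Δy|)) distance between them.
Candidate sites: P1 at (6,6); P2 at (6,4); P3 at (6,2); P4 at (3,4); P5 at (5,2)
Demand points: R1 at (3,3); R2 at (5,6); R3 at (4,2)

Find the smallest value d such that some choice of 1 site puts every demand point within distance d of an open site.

Open {P4}.
  Farthest demand point is R2 at distance 2 (to P4); all others are ≤ 2.
With {P2} the worst case is 3.
With {P1} the worst case is 4.
No size-1 selection achieves below 2.

2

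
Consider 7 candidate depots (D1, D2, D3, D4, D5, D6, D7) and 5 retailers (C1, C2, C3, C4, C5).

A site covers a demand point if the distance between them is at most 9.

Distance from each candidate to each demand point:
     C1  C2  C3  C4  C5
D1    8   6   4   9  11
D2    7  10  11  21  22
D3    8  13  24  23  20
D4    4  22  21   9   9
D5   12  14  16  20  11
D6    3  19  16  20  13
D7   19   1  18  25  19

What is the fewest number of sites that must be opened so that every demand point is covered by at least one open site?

Coverage sets (demand points within 9 of each site):
  D1: {C1, C2, C3, C4}
  D2: {C1}
  D3: {C1}
  D4: {C1, C4, C5}
  D5: {}
  D6: {C1}
  D7: {C2}
No single site covers all 5 demand points.
But {D1, D4} covers everything, so the minimum is 2.

2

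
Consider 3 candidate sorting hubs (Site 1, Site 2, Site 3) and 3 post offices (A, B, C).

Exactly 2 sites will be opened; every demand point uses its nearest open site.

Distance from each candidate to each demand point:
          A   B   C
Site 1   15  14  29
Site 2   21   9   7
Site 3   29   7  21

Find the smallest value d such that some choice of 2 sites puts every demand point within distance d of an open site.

Open {Site 1, Site 2}.
  Farthest demand point is A at distance 15 (to Site 1); all others are ≤ 15.
With {Site 1, Site 3} the worst case is 21.
With {Site 2, Site 3} the worst case is 21.
No size-2 selection achieves below 15.

15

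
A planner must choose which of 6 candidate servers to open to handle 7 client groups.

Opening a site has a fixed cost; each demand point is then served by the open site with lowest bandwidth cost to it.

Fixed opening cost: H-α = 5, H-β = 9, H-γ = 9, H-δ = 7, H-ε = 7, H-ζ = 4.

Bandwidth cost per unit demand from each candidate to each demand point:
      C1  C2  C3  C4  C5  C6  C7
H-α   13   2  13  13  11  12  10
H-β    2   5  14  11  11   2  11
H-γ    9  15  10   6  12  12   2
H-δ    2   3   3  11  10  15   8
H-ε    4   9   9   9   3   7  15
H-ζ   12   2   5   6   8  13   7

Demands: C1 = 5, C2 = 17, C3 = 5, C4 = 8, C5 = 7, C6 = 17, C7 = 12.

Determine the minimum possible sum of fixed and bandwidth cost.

222

Open {H-β, H-γ, H-δ, H-ε, H-ζ}: assign each demand point to its cheapest open site.
  C1→H-β 5×2=10, C2→H-ζ 17×2=34, C3→H-δ 5×3=15, C4→H-γ 8×6=48, C5→H-ε 7×3=21, C6→H-β 17×2=34, C7→H-γ 12×2=24
  bandwidth cost 186, fixed 36 → total 222.
Compare {H-α, H-β, H-γ, H-δ, H-ε}: bandwidth cost 186 + fixed 37 = 223.
Compare {H-β, H-γ, H-ε, H-ζ}: bandwidth cost 196 + fixed 29 = 225.
Compare {H-α, H-β, H-γ, H-δ, H-ε, H-ζ}: bandwidth cost 186 + fixed 41 = 227.
All other subsets cost ≥ 223. Minimum total cost: 222.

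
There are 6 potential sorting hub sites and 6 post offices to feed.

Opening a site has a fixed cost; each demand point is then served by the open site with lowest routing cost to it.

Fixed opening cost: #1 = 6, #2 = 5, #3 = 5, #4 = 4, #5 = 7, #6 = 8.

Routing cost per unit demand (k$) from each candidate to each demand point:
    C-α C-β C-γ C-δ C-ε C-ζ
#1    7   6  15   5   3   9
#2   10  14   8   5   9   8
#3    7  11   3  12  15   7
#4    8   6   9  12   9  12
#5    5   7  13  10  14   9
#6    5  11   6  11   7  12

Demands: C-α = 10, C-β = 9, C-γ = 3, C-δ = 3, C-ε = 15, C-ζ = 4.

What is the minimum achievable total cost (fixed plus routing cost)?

Open {#1, #3, #5}: assign each demand point to its cheapest open site.
  C-α→#5 10×5=50, C-β→#1 9×6=54, C-γ→#3 3×3=9, C-δ→#1 3×5=15, C-ε→#1 15×3=45, C-ζ→#3 4×7=28
  routing cost 201, fixed 18 → total 219.
Compare {#1, #3, #6}: routing cost 201 + fixed 19 = 220.
Compare {#1, #3, #4, #5}: routing cost 201 + fixed 22 = 223.
Compare {#1, #2, #3, #5}: routing cost 201 + fixed 23 = 224.
All other subsets cost ≥ 220. Minimum total cost: 219.

219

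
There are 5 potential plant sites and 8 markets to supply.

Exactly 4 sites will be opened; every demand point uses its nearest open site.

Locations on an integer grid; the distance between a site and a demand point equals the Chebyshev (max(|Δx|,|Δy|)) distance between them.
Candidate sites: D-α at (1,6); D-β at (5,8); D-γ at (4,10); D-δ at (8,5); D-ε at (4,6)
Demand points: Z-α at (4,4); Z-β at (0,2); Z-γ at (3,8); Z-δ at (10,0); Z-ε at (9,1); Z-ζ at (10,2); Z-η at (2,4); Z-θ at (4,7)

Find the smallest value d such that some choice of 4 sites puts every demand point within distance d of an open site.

Open {D-α, D-β, D-γ, D-δ}.
  Farthest demand point is Z-δ at distance 5 (to D-δ); all others are ≤ 5.
With {D-α, D-β, D-δ, D-ε} the worst case is 5.
With {D-α, D-γ, D-δ, D-ε} the worst case is 5.
No size-4 selection achieves below 5.

5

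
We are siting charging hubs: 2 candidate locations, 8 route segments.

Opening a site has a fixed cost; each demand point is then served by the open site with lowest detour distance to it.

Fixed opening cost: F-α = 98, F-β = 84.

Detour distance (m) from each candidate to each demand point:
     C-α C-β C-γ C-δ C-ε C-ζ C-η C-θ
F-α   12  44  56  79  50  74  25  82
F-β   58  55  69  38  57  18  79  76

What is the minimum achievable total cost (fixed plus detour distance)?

501

Open {F-α, F-β}: assign each demand point to its cheapest open site.
  C-α→F-α 12, C-β→F-α 44, C-γ→F-α 56, C-δ→F-β 38, C-ε→F-α 50, C-ζ→F-β 18, C-η→F-α 25, C-θ→F-β 76
  detour distance 319, fixed 182 → total 501.
Compare {F-α}: detour distance 422 + fixed 98 = 520.
Compare {F-β}: detour distance 450 + fixed 84 = 534.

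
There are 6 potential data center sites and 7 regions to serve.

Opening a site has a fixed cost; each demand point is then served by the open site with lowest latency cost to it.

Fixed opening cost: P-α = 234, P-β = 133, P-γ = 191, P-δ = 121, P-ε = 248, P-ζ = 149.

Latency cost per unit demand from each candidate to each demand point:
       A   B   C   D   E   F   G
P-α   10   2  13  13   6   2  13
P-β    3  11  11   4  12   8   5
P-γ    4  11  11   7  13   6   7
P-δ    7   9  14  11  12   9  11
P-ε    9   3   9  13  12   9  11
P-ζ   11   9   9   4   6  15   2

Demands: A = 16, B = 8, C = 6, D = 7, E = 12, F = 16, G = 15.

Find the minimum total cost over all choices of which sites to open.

Open {P-α, P-β}: assign each demand point to its cheapest open site.
  A→P-β 16×3=48, B→P-α 8×2=16, C→P-β 6×11=66, D→P-β 7×4=28, E→P-α 12×6=72, F→P-α 16×2=32, G→P-β 15×5=75
  latency cost 337, fixed 367 → total 704.
Compare {P-β}: latency cost 577 + fixed 133 = 710.
Compare {P-β, P-ζ}: latency cost 432 + fixed 282 = 714.
Compare {P-γ, P-ζ}: latency cost 416 + fixed 340 = 756.
All other subsets cost ≥ 710. Minimum total cost: 704.

704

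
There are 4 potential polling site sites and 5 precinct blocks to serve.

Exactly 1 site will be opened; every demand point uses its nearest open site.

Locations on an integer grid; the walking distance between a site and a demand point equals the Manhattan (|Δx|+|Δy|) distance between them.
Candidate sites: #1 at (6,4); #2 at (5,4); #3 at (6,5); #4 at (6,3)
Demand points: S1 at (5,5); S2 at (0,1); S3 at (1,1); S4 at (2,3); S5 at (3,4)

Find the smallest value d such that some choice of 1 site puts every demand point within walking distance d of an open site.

8

Open {#2}.
  Farthest demand point is S2 at walking distance 8 (to #2); all others are ≤ 8.
With {#4} the worst case is 8.
With {#1} the worst case is 9.
No size-1 selection achieves below 8.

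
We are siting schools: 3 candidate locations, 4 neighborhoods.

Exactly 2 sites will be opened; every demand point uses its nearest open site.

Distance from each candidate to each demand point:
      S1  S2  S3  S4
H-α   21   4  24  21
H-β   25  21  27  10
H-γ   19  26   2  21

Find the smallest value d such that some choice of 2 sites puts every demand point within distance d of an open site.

21

Open {H-α, H-γ}.
  Farthest demand point is S4 at distance 21 (to H-α); all others are ≤ 21.
With {H-β, H-γ} the worst case is 21.
With {H-α, H-β} the worst case is 24.
No size-2 selection achieves below 21.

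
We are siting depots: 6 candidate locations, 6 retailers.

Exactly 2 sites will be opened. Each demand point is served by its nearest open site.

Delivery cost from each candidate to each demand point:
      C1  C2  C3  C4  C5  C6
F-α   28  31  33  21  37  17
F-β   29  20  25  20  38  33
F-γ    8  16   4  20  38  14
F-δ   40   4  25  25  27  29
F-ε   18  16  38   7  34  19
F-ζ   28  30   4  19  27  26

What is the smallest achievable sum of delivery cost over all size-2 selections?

Open {F-γ, F-δ}.
  C1→F-γ 8, C2→F-δ 4, C3→F-γ 4, C4→F-γ 20, C5→F-δ 27, C6→F-γ 14  ⇒ total 77.
Compare {F-γ, F-ε}: total 83.
Compare {F-γ, F-ζ}: total 88.
No size-2 selection does better; minimum is 77.

77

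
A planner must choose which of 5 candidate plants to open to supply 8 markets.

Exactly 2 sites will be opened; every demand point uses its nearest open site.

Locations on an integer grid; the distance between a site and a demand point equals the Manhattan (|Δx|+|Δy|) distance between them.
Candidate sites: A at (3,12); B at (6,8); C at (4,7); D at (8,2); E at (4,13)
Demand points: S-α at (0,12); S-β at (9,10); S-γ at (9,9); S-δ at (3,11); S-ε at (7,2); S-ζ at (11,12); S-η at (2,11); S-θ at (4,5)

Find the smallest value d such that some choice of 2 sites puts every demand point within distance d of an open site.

Open {A, B}.
  Farthest demand point is S-ζ at distance 8 (to A); all others are ≤ 8.
With {A, C} the worst case is 8.
With {A, D} the worst case is 8.
No size-2 selection achieves below 8.

8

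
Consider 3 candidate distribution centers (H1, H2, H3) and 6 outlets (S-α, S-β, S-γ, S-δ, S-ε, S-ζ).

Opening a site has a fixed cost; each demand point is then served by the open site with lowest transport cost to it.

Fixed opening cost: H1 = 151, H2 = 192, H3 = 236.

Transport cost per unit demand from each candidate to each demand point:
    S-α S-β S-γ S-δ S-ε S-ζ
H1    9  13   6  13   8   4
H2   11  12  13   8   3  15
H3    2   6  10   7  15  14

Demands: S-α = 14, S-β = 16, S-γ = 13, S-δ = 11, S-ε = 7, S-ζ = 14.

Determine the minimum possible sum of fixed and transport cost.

Open {H1, H3}: assign each demand point to its cheapest open site.
  S-α→H3 14×2=28, S-β→H3 16×6=96, S-γ→H1 13×6=78, S-δ→H3 11×7=77, S-ε→H1 7×8=56, S-ζ→H1 14×4=56
  transport cost 391, fixed 387 → total 778.
Compare {H1}: transport cost 667 + fixed 151 = 818.
Compare {H3}: transport cost 632 + fixed 236 = 868.
Compare {H1, H2}: transport cost 561 + fixed 343 = 904.
All other subsets cost ≥ 818. Minimum total cost: 778.

778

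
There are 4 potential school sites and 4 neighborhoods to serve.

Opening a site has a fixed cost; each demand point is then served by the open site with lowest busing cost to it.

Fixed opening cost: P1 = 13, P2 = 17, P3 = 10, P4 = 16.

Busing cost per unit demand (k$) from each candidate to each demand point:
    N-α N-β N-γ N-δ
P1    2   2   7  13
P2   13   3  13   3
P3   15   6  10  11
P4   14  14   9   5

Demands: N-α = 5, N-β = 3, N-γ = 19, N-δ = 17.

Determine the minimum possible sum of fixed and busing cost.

230

Open {P1, P2}: assign each demand point to its cheapest open site.
  N-α→P1 5×2=10, N-β→P1 3×2=6, N-γ→P1 19×7=133, N-δ→P2 17×3=51
  busing cost 200, fixed 30 → total 230.
Compare {P1, P2, P3}: busing cost 200 + fixed 40 = 240.
Compare {P1, P2, P4}: busing cost 200 + fixed 46 = 246.
Compare {P1, P2, P3, P4}: busing cost 200 + fixed 56 = 256.
All other subsets cost ≥ 240. Minimum total cost: 230.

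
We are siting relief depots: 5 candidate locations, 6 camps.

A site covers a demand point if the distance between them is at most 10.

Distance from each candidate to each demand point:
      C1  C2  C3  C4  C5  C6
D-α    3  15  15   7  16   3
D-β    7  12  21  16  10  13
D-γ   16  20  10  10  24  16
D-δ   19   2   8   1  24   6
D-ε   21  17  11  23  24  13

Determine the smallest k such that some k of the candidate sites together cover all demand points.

2

Coverage sets (demand points within 10 of each site):
  D-α: {C1, C4, C6}
  D-β: {C1, C5}
  D-γ: {C3, C4}
  D-δ: {C2, C3, C4, C6}
  D-ε: {}
No single site covers all 6 demand points.
But {D-β, D-δ} covers everything, so the minimum is 2.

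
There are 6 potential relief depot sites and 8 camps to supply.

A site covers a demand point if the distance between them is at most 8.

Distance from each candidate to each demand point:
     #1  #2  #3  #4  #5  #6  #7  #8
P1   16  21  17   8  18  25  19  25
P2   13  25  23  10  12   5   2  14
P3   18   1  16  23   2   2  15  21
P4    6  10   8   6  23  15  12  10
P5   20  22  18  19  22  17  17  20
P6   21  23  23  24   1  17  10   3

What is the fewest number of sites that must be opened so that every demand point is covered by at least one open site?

Coverage sets (demand points within 8 of each site):
  P1: {#4}
  P2: {#6, #7}
  P3: {#2, #5, #6}
  P4: {#1, #3, #4}
  P5: {}
  P6: {#5, #8}
No 3 sites suffice: every size-3 union leaves at least one demand point uncovered.
But {P2, P3, P4, P6} covers everything, so the minimum is 4.

4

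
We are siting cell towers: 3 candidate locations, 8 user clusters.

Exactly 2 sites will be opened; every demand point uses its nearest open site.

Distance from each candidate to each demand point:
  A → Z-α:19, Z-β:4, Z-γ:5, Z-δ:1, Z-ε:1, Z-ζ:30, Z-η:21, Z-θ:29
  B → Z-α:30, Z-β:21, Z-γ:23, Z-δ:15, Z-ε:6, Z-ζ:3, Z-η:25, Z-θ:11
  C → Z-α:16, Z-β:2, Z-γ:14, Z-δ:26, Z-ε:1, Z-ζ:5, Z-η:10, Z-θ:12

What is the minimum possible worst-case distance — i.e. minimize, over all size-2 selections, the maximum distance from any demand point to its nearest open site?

Open {A, C}.
  Farthest demand point is Z-α at distance 16 (to C); all others are ≤ 16.
With {B, C} the worst case is 16.
With {A, B} the worst case is 21.
No size-2 selection achieves below 16.

16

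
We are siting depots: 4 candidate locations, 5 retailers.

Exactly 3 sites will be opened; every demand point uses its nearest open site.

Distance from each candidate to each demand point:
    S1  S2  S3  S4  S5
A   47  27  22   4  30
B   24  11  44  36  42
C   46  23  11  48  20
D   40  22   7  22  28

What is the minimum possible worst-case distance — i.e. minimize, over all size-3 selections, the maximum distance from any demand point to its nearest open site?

Open {A, B, C}.
  Farthest demand point is S1 at distance 24 (to B); all others are ≤ 24.
With {B, C, D} the worst case is 24.
With {A, B, D} the worst case is 28.
No size-3 selection achieves below 24.

24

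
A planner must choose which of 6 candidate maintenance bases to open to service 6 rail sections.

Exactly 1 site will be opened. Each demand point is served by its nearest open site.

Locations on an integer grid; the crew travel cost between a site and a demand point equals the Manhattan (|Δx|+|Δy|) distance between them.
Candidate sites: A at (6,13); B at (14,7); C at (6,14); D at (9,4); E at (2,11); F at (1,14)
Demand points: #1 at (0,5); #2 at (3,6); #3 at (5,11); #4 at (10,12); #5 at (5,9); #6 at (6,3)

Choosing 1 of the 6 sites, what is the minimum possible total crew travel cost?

Open {E}.
  #1→E 8, #2→E 6, #3→E 3, #4→E 9, #5→E 5, #6→E 12  ⇒ total 43.
Compare {A}: total 47.
Compare {D}: total 51.
No size-1 selection does better; minimum is 43.

43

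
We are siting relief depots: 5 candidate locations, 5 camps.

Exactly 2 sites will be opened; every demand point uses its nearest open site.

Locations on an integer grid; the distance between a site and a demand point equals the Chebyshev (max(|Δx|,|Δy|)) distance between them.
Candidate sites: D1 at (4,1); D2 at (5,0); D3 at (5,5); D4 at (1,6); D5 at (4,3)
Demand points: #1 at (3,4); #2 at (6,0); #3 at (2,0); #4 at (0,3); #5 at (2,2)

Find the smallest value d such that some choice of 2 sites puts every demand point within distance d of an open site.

3

Open {D1, D4}.
  Farthest demand point is #4 at distance 3 (to D4); all others are ≤ 3.
With {D2, D4} the worst case is 3.
With {D4, D5} the worst case is 3.
No size-2 selection achieves below 3.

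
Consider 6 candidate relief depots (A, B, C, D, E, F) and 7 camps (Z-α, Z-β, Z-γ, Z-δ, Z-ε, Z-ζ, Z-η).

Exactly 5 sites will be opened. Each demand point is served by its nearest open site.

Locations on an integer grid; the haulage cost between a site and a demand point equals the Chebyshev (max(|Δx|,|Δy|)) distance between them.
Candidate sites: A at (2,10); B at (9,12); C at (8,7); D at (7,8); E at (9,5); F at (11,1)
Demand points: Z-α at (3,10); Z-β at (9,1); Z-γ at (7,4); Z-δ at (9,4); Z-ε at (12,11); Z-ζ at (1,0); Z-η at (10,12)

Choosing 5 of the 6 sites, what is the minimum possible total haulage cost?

Open {A, B, C, E, F}.
  Z-α→A 1, Z-β→F 2, Z-γ→E 2, Z-δ→E 1, Z-ε→B 3, Z-ζ→C 7, Z-η→B 1  ⇒ total 17.
Compare {A, B, D, E, F}: total 18.
Compare {A, B, C, D, E}: total 19.
No size-5 selection does better; minimum is 17.

17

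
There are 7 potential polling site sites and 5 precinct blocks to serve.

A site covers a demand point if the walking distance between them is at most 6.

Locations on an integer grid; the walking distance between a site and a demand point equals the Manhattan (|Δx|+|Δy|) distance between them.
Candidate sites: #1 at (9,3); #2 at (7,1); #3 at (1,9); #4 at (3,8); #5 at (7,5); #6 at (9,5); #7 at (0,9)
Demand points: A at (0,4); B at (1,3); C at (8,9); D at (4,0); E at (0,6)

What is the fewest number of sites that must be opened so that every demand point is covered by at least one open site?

Coverage sets (demand points within 6 of each site):
  #1: {}
  #2: {D}
  #3: {A, B, E}
  #4: {C, E}
  #5: {C}
  #6: {C}
  #7: {A, E}
No 2 sites suffice: every size-2 union leaves at least one demand point uncovered.
But {#2, #3, #4} covers everything, so the minimum is 3.

3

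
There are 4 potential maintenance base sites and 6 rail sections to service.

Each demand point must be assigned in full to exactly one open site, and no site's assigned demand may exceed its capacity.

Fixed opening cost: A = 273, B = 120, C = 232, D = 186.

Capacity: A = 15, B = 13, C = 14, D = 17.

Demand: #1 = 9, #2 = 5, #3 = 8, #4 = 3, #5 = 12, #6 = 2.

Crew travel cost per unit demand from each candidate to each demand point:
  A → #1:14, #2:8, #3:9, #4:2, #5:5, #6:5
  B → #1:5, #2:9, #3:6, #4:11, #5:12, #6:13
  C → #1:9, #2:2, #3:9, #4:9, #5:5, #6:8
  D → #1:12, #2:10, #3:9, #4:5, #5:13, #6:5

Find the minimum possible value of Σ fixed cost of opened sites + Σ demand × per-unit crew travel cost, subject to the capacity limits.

796

Open {B, C, D}; cheapest assignment that respects the capacities:
  B (cap 13, load 9): #1 — cost 9×5 = 45
  C (cap 14, load 14): #5, #6 — cost 12×5 + 2×8 = 76
  D (cap 17, load 16): #2, #3, #4 — cost 5×10 + 8×9 + 3×5 = 137
  Shipping 258, fixed 538 → total 796.
  Any other capacity-feasible assignment to {B, C, D} ships for at least 258.
Compare {A, B, D}: its best feasible assignment gives total 822.
Compare {A, B, C}: its best feasible assignment gives total 844.
Every other set of open sites that can feasibly serve all demand totals ≥ 822 even under its best assignment. Minimum: 796.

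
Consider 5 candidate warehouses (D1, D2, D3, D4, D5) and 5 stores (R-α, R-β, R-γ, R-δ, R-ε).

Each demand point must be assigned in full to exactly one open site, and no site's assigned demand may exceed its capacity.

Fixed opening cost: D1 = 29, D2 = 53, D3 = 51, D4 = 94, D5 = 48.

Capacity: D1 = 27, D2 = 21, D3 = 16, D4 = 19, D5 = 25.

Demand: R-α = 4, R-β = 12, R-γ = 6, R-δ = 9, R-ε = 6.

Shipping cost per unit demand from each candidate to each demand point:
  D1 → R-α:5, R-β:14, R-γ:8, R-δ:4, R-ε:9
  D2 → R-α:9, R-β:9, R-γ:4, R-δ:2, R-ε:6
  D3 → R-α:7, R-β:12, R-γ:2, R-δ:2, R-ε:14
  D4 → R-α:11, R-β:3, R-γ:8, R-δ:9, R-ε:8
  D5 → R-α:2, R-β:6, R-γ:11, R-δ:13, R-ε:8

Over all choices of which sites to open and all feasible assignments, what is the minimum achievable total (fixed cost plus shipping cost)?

257

Open {D3, D5}; cheapest assignment that respects the capacities:
  D3 (cap 16, load 15): R-γ, R-δ — cost 6×2 + 9×2 = 30
  D5 (cap 25, load 22): R-α, R-β, R-ε — cost 4×2 + 12×6 + 6×8 = 128
  Shipping 158, fixed 99 → total 257.
  Any other capacity-feasible assignment to {D3, D5} ships for at least 158.
Compare {D2, D5}: its best feasible assignment gives total 259.
Compare {D1, D3, D5}: its best feasible assignment gives total 286.
Every other set of open sites that can feasibly serve all demand totals ≥ 259 even under its best assignment. Minimum: 257.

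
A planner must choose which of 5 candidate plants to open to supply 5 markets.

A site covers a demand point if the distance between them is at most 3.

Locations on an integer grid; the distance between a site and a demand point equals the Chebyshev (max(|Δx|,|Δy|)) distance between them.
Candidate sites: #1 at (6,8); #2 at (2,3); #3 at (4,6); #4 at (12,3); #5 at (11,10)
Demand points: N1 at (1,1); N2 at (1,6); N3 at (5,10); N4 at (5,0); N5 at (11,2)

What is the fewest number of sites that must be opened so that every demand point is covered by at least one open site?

Coverage sets (demand points within 3 of each site):
  #1: {N3}
  #2: {N1, N2, N4}
  #3: {N2}
  #4: {N5}
  #5: {}
No 2 sites suffice: every size-2 union leaves at least one demand point uncovered.
But {#1, #2, #4} covers everything, so the minimum is 3.

3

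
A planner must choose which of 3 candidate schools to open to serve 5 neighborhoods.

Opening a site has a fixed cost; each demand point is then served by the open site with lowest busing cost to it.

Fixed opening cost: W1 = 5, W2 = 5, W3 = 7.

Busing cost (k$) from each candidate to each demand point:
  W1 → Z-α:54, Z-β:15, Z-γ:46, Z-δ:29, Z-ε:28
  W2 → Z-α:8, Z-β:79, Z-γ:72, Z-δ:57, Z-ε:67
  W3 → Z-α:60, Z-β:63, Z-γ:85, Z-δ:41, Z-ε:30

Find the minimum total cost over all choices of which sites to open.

Open {W1, W2}: assign each demand point to its cheapest open site.
  Z-α→W2 8, Z-β→W1 15, Z-γ→W1 46, Z-δ→W1 29, Z-ε→W1 28
  busing cost 126, fixed 10 → total 136.
Compare {W1, W2, W3}: busing cost 126 + fixed 17 = 143.
Compare {W1}: busing cost 172 + fixed 5 = 177.
Compare {W1, W3}: busing cost 172 + fixed 12 = 184.
All other subsets cost ≥ 143. Minimum total cost: 136.

136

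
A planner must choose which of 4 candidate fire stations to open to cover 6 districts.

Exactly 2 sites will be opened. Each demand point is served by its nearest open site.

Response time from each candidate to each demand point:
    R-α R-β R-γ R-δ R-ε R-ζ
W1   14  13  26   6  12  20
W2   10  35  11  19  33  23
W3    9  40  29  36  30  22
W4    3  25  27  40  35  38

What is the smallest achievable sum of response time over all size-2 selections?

72

Open {W1, W2}.
  R-α→W2 10, R-β→W1 13, R-γ→W2 11, R-δ→W1 6, R-ε→W1 12, R-ζ→W1 20  ⇒ total 72.
Compare {W1, W4}: total 80.
Compare {W1, W3}: total 86.
No size-2 selection does better; minimum is 72.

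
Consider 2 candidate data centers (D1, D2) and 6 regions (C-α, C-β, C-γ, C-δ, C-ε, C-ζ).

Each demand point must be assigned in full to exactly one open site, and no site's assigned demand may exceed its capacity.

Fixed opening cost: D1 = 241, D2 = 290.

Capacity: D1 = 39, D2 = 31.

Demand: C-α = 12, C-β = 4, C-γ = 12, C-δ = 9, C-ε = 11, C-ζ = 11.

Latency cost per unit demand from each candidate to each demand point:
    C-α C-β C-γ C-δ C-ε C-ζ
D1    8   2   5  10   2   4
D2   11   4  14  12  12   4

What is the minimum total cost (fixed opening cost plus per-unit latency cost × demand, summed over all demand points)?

869

Open {D1, D2}; cheapest assignment that respects the capacities:
  D1 (cap 39, load 39): C-α, C-β, C-γ, C-ε — cost 12×8 + 4×2 + 12×5 + 11×2 = 186
  D2 (cap 31, load 20): C-δ, C-ζ — cost 9×12 + 11×4 = 152
  Shipping 338, fixed 531 → total 869.
  Any other capacity-feasible assignment to {D1, D2} ships for at least 338.
Total demand is 59 and no other set of sites has combined capacity ≥ 59, so {D1, D2} is the only feasible choice of open sites. Minimum: 869.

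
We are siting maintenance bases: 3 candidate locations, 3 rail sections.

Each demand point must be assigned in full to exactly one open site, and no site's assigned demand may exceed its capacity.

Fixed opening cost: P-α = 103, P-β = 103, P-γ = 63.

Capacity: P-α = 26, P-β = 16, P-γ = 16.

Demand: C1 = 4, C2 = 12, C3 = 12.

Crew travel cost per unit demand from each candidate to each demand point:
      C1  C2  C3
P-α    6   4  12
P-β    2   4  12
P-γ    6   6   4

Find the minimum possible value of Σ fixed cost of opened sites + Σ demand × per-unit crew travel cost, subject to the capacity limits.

270

Open {P-β, P-γ}; cheapest assignment that respects the capacities:
  P-β (cap 16, load 16): C1, C2 — cost 4×2 + 12×4 = 56
  P-γ (cap 16, load 12): C3 — cost 12×4 = 48
  Shipping 104, fixed 166 → total 270.
  Any other capacity-feasible assignment to {P-β, P-γ} ships for at least 104.
Compare {P-α, P-γ}: its best feasible assignment gives total 286.
Compare {P-α, P-β, P-γ}: its best feasible assignment gives total 373.
Every other set of open sites that can feasibly serve all demand totals ≥ 286 even under its best assignment. Minimum: 270.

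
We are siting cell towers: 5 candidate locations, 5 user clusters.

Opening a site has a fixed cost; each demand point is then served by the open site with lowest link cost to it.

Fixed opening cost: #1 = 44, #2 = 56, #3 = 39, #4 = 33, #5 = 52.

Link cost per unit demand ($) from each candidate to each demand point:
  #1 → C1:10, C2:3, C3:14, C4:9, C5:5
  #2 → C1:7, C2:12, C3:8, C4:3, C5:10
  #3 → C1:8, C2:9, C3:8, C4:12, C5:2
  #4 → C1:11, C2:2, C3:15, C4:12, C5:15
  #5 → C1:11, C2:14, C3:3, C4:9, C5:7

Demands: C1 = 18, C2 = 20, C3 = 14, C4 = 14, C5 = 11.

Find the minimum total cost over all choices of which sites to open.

Open {#2, #3, #4, #5}: assign each demand point to its cheapest open site.
  C1→#2 18×7=126, C2→#4 20×2=40, C3→#5 14×3=42, C4→#2 14×3=42, C5→#3 11×2=22
  link cost 272, fixed 180 → total 452.
Compare {#2, #4, #5}: link cost 327 + fixed 141 = 468.
Compare {#2, #3, #4}: link cost 342 + fixed 128 = 470.
Compare {#1, #2, #5}: link cost 325 + fixed 152 = 477.
All other subsets cost ≥ 468. Minimum total cost: 452.

452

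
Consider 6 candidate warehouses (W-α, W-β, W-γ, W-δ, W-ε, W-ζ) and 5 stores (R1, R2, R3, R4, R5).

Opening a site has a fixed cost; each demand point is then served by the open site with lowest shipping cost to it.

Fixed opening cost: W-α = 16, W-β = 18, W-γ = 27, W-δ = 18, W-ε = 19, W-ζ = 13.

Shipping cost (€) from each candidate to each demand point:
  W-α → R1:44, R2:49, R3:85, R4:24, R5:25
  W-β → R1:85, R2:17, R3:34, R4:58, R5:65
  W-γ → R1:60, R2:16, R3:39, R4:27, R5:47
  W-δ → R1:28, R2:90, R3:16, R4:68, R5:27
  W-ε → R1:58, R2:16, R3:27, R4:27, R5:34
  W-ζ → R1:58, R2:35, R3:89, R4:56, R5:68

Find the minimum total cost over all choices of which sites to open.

Open {W-δ, W-ε}: assign each demand point to its cheapest open site.
  R1→W-δ 28, R2→W-ε 16, R3→W-δ 16, R4→W-ε 27, R5→W-δ 27
  shipping cost 114, fixed 37 → total 151.
Compare {W-γ, W-δ}: shipping cost 114 + fixed 45 = 159.
Compare {W-α, W-β, W-δ}: shipping cost 110 + fixed 52 = 162.
Compare {W-α, W-δ, W-ε}: shipping cost 109 + fixed 53 = 162.
All other subsets cost ≥ 159. Minimum total cost: 151.

151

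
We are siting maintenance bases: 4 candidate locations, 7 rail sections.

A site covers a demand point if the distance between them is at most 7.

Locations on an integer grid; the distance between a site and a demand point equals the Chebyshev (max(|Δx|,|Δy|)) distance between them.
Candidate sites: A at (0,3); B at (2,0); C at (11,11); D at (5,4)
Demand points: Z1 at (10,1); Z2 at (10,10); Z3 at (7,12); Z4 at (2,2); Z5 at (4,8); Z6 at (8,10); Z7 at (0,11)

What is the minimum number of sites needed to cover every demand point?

Coverage sets (demand points within 7 of each site):
  A: {Z4, Z5}
  B: {Z4}
  C: {Z2, Z3, Z5, Z6}
  D: {Z1, Z2, Z4, Z5, Z6, Z7}
No single site covers all 7 demand points.
But {C, D} covers everything, so the minimum is 2.

2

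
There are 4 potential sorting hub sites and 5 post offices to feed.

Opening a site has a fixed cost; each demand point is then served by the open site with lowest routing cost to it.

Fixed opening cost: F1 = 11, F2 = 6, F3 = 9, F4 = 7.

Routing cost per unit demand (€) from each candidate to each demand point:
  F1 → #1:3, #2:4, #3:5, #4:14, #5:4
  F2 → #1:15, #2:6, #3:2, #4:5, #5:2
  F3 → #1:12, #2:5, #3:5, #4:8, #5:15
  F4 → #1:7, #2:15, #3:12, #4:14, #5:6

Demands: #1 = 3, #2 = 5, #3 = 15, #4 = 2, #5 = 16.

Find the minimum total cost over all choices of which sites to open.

Open {F1, F2}: assign each demand point to its cheapest open site.
  #1→F1 3×3=9, #2→F1 5×4=20, #3→F2 15×2=30, #4→F2 2×5=10, #5→F2 16×2=32
  routing cost 101, fixed 17 → total 118.
Compare {F1, F2, F4}: routing cost 101 + fixed 24 = 125.
Compare {F1, F2, F3}: routing cost 101 + fixed 26 = 127.
Compare {F1, F2, F3, F4}: routing cost 101 + fixed 33 = 134.
All other subsets cost ≥ 125. Minimum total cost: 118.

118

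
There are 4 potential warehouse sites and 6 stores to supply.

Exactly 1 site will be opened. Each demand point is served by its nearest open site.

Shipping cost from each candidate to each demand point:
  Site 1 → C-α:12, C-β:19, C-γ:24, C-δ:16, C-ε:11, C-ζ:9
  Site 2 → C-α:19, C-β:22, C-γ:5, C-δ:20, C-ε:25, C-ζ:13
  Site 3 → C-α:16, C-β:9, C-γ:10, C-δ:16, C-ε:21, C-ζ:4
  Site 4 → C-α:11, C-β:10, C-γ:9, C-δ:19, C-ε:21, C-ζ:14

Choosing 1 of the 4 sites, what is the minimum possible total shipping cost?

Open {Site 3}.
  C-α→Site 3 16, C-β→Site 3 9, C-γ→Site 3 10, C-δ→Site 3 16, C-ε→Site 3 21, C-ζ→Site 3 4  ⇒ total 76.
Compare {Site 4}: total 84.
Compare {Site 1}: total 91.
No size-1 selection does better; minimum is 76.

76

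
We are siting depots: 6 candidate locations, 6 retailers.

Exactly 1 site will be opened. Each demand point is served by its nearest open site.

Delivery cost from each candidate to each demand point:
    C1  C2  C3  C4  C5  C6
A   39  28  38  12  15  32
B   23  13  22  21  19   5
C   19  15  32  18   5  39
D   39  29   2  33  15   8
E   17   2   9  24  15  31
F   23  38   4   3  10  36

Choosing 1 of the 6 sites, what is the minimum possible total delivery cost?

Open {E}.
  C1→E 17, C2→E 2, C3→E 9, C4→E 24, C5→E 15, C6→E 31  ⇒ total 98.
Compare {B}: total 103.
Compare {F}: total 114.
No size-1 selection does better; minimum is 98.

98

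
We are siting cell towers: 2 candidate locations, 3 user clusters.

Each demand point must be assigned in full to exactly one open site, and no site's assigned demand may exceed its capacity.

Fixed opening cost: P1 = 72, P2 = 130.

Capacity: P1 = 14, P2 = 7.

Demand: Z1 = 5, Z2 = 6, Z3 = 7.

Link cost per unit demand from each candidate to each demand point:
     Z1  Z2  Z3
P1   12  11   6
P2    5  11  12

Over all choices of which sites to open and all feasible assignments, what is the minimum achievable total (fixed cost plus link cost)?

335

Open {P1, P2}; cheapest assignment that respects the capacities:
  P1 (cap 14, load 13): Z2, Z3 — cost 6×11 + 7×6 = 108
  P2 (cap 7, load 5): Z1 — cost 5×5 = 25
  Shipping 133, fixed 202 → total 335.
  Any other capacity-feasible assignment to {P1, P2} ships for at least 133.
Total demand is 18 and no other set of sites has combined capacity ≥ 18, so {P1, P2} is the only feasible choice of open sites. Minimum: 335.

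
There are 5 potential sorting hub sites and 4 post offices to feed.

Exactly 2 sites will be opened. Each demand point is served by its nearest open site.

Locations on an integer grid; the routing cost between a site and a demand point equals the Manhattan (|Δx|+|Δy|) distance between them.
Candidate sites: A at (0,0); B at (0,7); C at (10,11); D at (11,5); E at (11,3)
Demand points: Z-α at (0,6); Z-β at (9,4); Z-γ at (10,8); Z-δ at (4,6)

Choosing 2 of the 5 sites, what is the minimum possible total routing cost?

Open {B, D}.
  Z-α→B 1, Z-β→D 3, Z-γ→D 4, Z-δ→B 5  ⇒ total 13.
Compare {B, E}: total 15.
Compare {B, C}: total 17.
No size-2 selection does better; minimum is 13.

13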